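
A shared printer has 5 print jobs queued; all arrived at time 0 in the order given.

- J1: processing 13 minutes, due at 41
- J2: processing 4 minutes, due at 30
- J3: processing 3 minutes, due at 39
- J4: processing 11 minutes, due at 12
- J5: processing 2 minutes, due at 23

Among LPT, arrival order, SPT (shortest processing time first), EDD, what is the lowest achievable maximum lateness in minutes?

LPT (decreasing processing time): J1 J4 J2 J3 J5.
J1: 0→13, due 41, lateness -28
J4: 13→24, due 12, lateness 12
J2: 24→28, due 30, lateness -2
J3: 28→31, due 39, lateness -8
J5: 31→33, due 23, lateness 10
Maximum = 12.
FIFO (arrival order): J1 J2 J3 J4 J5.
J1: 0→13, due 41, lateness -28
J2: 13→17, due 30, lateness -13
J3: 17→20, due 39, lateness -19
J4: 20→31, due 12, lateness 19
J5: 31→33, due 23, lateness 10
Maximum = 19.
SPT (increasing processing time): J5 J3 J2 J4 J1.
J5: 0→2, due 23, lateness -21
J3: 2→5, due 39, lateness -34
J2: 5→9, due 30, lateness -21
J4: 9→20, due 12, lateness 8
J1: 20→33, due 41, lateness -8
Maximum = 8.
EDD (increasing due date): J4 J5 J2 J3 J1.
J4: 0→11, due 12, lateness -1
J5: 11→13, due 23, lateness -10
J2: 13→17, due 30, lateness -13
J3: 17→20, due 39, lateness -19
J1: 20→33, due 41, lateness -8
Maximum = -1.
LPT 12, FIFO 19, SPT 8, EDD -1 → minimum -1.

-1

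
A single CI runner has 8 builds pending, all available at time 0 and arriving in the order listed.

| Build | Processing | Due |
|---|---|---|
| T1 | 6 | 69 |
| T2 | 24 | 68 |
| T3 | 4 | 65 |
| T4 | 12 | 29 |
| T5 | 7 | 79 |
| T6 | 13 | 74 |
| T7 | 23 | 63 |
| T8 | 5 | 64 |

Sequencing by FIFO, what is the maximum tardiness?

FIFO (arrival order): T1 T2 T3 T4 T5 T6 T7 T8.
T1: 0→6, due 69, tardiness 0
T2: 6→30, due 68, tardiness 0
T3: 30→34, due 65, tardiness 0
T4: 34→46, due 29, tardiness 17
T5: 46→53, due 79, tardiness 0
T6: 53→66, due 74, tardiness 0
T7: 66→89, due 63, tardiness 26
T8: 89→94, due 64, tardiness 30
Maximum = 30.

30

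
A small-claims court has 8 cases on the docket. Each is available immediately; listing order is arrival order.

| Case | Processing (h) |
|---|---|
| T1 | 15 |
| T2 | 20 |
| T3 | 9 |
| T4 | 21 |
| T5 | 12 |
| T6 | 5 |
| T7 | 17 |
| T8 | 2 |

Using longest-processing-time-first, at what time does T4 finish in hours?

LPT (decreasing processing time): T4 T2 T7 T1 T5 T3 T6 T8.
T4: 0→21

21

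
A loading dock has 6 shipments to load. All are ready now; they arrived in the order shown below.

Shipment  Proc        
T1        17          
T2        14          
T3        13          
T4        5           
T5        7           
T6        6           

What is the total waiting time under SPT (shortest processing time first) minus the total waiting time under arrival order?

SPT (increasing processing time): T4 T6 T5 T3 T2 T1.
T4: waits 0, runs 0→5
T6: waits 5, runs 5→11
T5: waits 11, runs 11→18
T3: waits 18, runs 18→31
T2: waits 31, runs 31→45
T1: waits 45, runs 45→62
Sum = 0+5+11+18+31+45 = 110.
FIFO (arrival order): T1 T2 T3 T4 T5 T6.
T1: waits 0, runs 0→17
T2: waits 17, runs 17→31
T3: waits 31, runs 31→44
T4: waits 44, runs 44→49
T5: waits 49, runs 49→56
T6: waits 56, runs 56→62
Sum = 0+17+31+44+49+56 = 197.
Difference = 110 − 197 = -87.

-87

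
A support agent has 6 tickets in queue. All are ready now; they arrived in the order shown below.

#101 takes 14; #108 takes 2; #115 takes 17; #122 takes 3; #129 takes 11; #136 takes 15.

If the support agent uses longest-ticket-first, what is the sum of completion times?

LPT (decreasing processing time): #115 #136 #101 #129 #122 #108.
#115: 0→17
#136: 17→32
#101: 32→46
#129: 46→57
#122: 57→60
#108: 60→62
Sum = 17+32+46+57+60+62 = 274.

274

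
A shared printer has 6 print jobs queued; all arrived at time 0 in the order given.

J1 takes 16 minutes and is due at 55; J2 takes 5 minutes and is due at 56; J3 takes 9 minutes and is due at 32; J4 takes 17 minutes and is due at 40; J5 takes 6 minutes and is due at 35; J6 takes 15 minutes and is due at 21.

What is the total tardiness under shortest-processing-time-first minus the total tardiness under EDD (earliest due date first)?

15

SPT (increasing processing time): J2 J5 J3 J6 J1 J4.
J2: 0→5, due 56, tardiness 0
J5: 5→11, due 35, tardiness 0
J3: 11→20, due 32, tardiness 0
J6: 20→35, due 21, tardiness 14
J1: 35→51, due 55, tardiness 0
J4: 51→68, due 40, tardiness 28
Sum = 0+0+0+14+0+28 = 42.
EDD (increasing due date): J6 J3 J5 J4 J1 J2.
J6: 0→15, due 21, tardiness 0
J3: 15→24, due 32, tardiness 0
J5: 24→30, due 35, tardiness 0
J4: 30→47, due 40, tardiness 7
J1: 47→63, due 55, tardiness 8
J2: 63→68, due 56, tardiness 12
Sum = 0+0+0+7+8+12 = 27.
Difference = 42 − 27 = 15.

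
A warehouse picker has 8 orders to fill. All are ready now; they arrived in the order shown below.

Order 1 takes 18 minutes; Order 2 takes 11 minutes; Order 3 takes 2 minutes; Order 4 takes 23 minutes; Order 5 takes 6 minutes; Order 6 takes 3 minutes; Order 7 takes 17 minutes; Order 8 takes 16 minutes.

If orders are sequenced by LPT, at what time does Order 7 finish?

58

LPT (decreasing processing time): Order 4 Order 1 Order 7 Order 8 Order 2 Order 5 Order 6 Order 3.
Order 4: 0→23
Order 1: 23→41
Order 7: 41→58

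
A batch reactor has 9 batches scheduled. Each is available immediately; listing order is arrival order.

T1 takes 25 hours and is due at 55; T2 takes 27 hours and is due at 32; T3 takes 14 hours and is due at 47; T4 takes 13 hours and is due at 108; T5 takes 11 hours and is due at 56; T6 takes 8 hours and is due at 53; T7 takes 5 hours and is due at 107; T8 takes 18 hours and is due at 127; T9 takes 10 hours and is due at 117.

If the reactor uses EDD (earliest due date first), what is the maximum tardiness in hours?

29

EDD (increasing due date): T2 T3 T6 T1 T5 T7 T4 T9 T8.
T2: 0→27, due 32, tardiness 0
T3: 27→41, due 47, tardiness 0
T6: 41→49, due 53, tardiness 0
T1: 49→74, due 55, tardiness 19
T5: 74→85, due 56, tardiness 29
T7: 85→90, due 107, tardiness 0
T4: 90→103, due 108, tardiness 0
T9: 103→113, due 117, tardiness 0
T8: 113→131, due 127, tardiness 4
Maximum = 29.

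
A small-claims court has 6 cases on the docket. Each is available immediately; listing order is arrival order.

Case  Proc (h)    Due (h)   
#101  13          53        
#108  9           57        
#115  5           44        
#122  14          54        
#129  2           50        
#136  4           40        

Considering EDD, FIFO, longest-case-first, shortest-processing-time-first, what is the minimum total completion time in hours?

119

EDD (increasing due date): #136 #115 #129 #101 #122 #108.
#136: 0→4
#115: 4→9
#129: 9→11
#101: 11→24
#122: 24→38
#108: 38→47
Sum = 4+9+11+24+38+47 = 133.
FIFO (arrival order): #101 #108 #115 #122 #129 #136.
#101: 0→13
#108: 13→22
#115: 22→27
#122: 27→41
#129: 41→43
#136: 43→47
Sum = 13+22+27+41+43+47 = 193.
LPT (decreasing processing time): #122 #101 #108 #115 #136 #129.
#122: 0→14
#101: 14→27
#108: 27→36
#115: 36→41
#136: 41→45
#129: 45→47
Sum = 14+27+36+41+45+47 = 210.
SPT (increasing processing time): #129 #136 #115 #108 #101 #122.
#129: 0→2
#136: 2→6
#115: 6→11
#108: 11→20
#101: 20→33
#122: 33→47
Sum = 2+6+11+20+33+47 = 119.
EDD 133, FIFO 193, LPT 210, SPT 119 → minimum 119.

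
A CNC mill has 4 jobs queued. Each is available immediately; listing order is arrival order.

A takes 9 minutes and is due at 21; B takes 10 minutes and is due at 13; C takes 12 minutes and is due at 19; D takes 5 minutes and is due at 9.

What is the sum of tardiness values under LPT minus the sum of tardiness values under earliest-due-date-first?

LPT (decreasing processing time): C B A D.
C: 0→12, due 19, tardiness 0
B: 12→22, due 13, tardiness 9
A: 22→31, due 21, tardiness 10
D: 31→36, due 9, tardiness 27
Sum = 0+9+10+27 = 46.
EDD (increasing due date): D B C A.
D: 0→5, due 9, tardiness 0
B: 5→15, due 13, tardiness 2
C: 15→27, due 19, tardiness 8
A: 27→36, due 21, tardiness 15
Sum = 0+2+8+15 = 25.
Difference = 46 − 25 = 21.

21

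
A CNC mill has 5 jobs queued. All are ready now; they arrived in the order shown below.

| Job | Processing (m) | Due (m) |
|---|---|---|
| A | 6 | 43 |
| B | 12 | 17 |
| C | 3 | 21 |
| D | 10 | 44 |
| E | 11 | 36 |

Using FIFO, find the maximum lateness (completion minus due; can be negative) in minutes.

6

FIFO (arrival order): A B C D E.
A: 0→6, due 43, lateness -37
B: 6→18, due 17, lateness 1
C: 18→21, due 21, lateness 0
D: 21→31, due 44, lateness -13
E: 31→42, due 36, lateness 6
Maximum = 6.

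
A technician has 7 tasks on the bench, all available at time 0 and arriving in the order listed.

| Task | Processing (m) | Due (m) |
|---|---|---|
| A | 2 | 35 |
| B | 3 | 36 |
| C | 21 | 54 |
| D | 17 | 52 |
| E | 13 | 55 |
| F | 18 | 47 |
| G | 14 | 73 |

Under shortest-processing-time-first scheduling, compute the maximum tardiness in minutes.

SPT (increasing processing time): A B E G D F C.
A: 0→2, due 35, tardiness 0
B: 2→5, due 36, tardiness 0
E: 5→18, due 55, tardiness 0
G: 18→32, due 73, tardiness 0
D: 32→49, due 52, tardiness 0
F: 49→67, due 47, tardiness 20
C: 67→88, due 54, tardiness 34
Maximum = 34.

34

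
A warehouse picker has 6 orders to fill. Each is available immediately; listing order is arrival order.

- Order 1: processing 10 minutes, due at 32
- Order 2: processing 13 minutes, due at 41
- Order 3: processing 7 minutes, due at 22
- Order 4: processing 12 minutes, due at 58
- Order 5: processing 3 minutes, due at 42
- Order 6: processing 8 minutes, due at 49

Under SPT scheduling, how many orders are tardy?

1

SPT (increasing processing time): Order 5 Order 3 Order 6 Order 1 Order 4 Order 2.
Order 5: 0→3, due 42, tardiness 0
Order 3: 3→10, due 22, tardiness 0
Order 6: 10→18, due 49, tardiness 0
Order 1: 18→28, due 32, tardiness 0
Order 4: 28→40, due 58, tardiness 0
Order 2: 40→53, due 41, tardiness 12
Late orders: 1.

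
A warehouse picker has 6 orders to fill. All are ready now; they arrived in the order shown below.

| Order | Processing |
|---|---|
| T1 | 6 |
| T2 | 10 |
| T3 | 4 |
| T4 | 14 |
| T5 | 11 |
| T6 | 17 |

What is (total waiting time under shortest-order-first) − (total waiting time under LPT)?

SPT (increasing processing time): T3 T1 T2 T5 T4 T6.
T3: waits 0, runs 0→4
T1: waits 4, runs 4→10
T2: waits 10, runs 10→20
T5: waits 20, runs 20→31
T4: waits 31, runs 31→45
T6: waits 45, runs 45→62
Sum = 0+4+10+20+31+45 = 110.
LPT (decreasing processing time): T6 T4 T5 T2 T1 T3.
T6: waits 0, runs 0→17
T4: waits 17, runs 17→31
T5: waits 31, runs 31→42
T2: waits 42, runs 42→52
T1: waits 52, runs 52→58
T3: waits 58, runs 58→62
Sum = 0+17+31+42+52+58 = 200.
Difference = 110 − 200 = -90.

-90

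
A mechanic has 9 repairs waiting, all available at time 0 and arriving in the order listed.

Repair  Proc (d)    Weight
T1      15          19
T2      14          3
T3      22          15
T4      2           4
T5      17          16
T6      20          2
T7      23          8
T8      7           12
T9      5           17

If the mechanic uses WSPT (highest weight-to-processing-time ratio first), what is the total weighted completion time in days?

3881

WSPT (decreasing weight/processing-time ratio): T9 T4 T8 T1 T5 T3 T7 T2 T6.
T9: finishes 5, weight 17, w·C = 85
T4: finishes 7, weight 4, w·C = 28
T8: finishes 14, weight 12, w·C = 168
T1: finishes 29, weight 19, w·C = 551
T5: finishes 46, weight 16, w·C = 736
T3: finishes 68, weight 15, w·C = 1020
T7: finishes 91, weight 8, w·C = 728
T2: finishes 105, weight 3, w·C = 315
T6: finishes 125, weight 2, w·C = 250
Sum = 85+28+168+551+736+1020+728+315+250 = 3881.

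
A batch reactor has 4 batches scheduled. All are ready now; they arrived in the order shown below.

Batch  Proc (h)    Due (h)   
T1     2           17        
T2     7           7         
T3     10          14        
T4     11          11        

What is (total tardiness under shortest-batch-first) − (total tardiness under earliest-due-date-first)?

SPT (increasing processing time): T1 T2 T3 T4.
T1: 0→2, due 17, tardiness 0
T2: 2→9, due 7, tardiness 2
T3: 9→19, due 14, tardiness 5
T4: 19→30, due 11, tardiness 19
Sum = 0+2+5+19 = 26.
EDD (increasing due date): T2 T4 T3 T1.
T2: 0→7, due 7, tardiness 0
T4: 7→18, due 11, tardiness 7
T3: 18→28, due 14, tardiness 14
T1: 28→30, due 17, tardiness 13
Sum = 0+7+14+13 = 34.
Difference = 26 − 34 = -8.

-8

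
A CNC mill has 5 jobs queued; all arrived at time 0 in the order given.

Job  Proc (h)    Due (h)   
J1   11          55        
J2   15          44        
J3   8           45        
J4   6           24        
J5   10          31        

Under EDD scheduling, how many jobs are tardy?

0

EDD (increasing due date): J4 J5 J2 J3 J1.
J4: 0→6, due 24, tardiness 0
J5: 6→16, due 31, tardiness 0
J2: 16→31, due 44, tardiness 0
J3: 31→39, due 45, tardiness 0
J1: 39→50, due 55, tardiness 0
Late jobs: 0.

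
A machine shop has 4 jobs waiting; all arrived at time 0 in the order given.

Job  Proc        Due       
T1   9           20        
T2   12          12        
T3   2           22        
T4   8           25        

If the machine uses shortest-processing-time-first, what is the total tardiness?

19

SPT (increasing processing time): T3 T4 T1 T2.
T3: 0→2, due 22, tardiness 0
T4: 2→10, due 25, tardiness 0
T1: 10→19, due 20, tardiness 0
T2: 19→31, due 12, tardiness 19
Sum = 0+0+0+19 = 19.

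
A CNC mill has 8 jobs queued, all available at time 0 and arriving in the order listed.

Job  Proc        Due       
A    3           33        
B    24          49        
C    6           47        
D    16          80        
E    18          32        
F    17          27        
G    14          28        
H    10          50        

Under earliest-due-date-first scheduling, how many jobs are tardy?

7

EDD (increasing due date): F G E A C B H D.
F: 0→17, due 27, tardiness 0
G: 17→31, due 28, tardiness 3
E: 31→49, due 32, tardiness 17
A: 49→52, due 33, tardiness 19
C: 52→58, due 47, tardiness 11
B: 58→82, due 49, tardiness 33
H: 82→92, due 50, tardiness 42
D: 92→108, due 80, tardiness 28
Late jobs: 7.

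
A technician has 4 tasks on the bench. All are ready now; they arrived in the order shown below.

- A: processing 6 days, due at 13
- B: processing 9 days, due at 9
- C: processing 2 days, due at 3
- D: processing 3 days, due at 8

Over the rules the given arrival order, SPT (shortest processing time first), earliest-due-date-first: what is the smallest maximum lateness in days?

7

FIFO (arrival order): A B C D.
A: 0→6, due 13, lateness -7
B: 6→15, due 9, lateness 6
C: 15→17, due 3, lateness 14
D: 17→20, due 8, lateness 12
Maximum = 14.
SPT (increasing processing time): C D A B.
C: 0→2, due 3, lateness -1
D: 2→5, due 8, lateness -3
A: 5→11, due 13, lateness -2
B: 11→20, due 9, lateness 11
Maximum = 11.
EDD (increasing due date): C D B A.
C: 0→2, due 3, lateness -1
D: 2→5, due 8, lateness -3
B: 5→14, due 9, lateness 5
A: 14→20, due 13, lateness 7
Maximum = 7.
FIFO 14, SPT 11, EDD 7 → minimum 7.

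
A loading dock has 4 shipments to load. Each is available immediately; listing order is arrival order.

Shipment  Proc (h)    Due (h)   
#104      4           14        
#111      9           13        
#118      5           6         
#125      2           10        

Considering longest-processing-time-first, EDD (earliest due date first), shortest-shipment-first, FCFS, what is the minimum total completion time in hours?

LPT (decreasing processing time): #111 #118 #104 #125.
#111: 0→9
#118: 9→14
#104: 14→18
#125: 18→20
Sum = 9+14+18+20 = 61.
EDD (increasing due date): #118 #125 #111 #104.
#118: 0→5
#125: 5→7
#111: 7→16
#104: 16→20
Sum = 5+7+16+20 = 48.
SPT (increasing processing time): #125 #104 #118 #111.
#125: 0→2
#104: 2→6
#118: 6→11
#111: 11→20
Sum = 2+6+11+20 = 39.
FIFO (arrival order): #104 #111 #118 #125.
#104: 0→4
#111: 4→13
#118: 13→18
#125: 18→20
Sum = 4+13+18+20 = 55.
LPT 61, EDD 48, SPT 39, FIFO 55 → minimum 39.

39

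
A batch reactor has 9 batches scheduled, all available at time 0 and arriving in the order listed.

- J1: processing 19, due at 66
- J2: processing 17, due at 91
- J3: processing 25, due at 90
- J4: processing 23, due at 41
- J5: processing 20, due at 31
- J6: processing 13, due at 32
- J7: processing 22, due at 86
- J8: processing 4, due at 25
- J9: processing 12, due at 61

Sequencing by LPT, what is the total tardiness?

471

LPT (decreasing processing time): J3 J4 J7 J5 J1 J2 J6 J9 J8.
J3: 0→25, due 90, tardiness 0
J4: 25→48, due 41, tardiness 7
J7: 48→70, due 86, tardiness 0
J5: 70→90, due 31, tardiness 59
J1: 90→109, due 66, tardiness 43
J2: 109→126, due 91, tardiness 35
J6: 126→139, due 32, tardiness 107
J9: 139→151, due 61, tardiness 90
J8: 151→155, due 25, tardiness 130
Sum = 0+7+0+59+43+35+107+90+130 = 471.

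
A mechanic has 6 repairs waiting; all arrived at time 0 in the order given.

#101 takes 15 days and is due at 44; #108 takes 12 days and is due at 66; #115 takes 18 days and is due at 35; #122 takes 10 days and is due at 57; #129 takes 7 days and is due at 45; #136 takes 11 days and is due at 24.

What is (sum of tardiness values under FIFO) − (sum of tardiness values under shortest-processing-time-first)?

23

FIFO (arrival order): #101 #108 #115 #122 #129 #136.
#101: 0→15, due 44, tardiness 0
#108: 15→27, due 66, tardiness 0
#115: 27→45, due 35, tardiness 10
#122: 45→55, due 57, tardiness 0
#129: 55→62, due 45, tardiness 17
#136: 62→73, due 24, tardiness 49
Sum = 0+0+10+0+17+49 = 76.
SPT (increasing processing time): #129 #122 #136 #108 #101 #115.
#129: 0→7, due 45, tardiness 0
#122: 7→17, due 57, tardiness 0
#136: 17→28, due 24, tardiness 4
#108: 28→40, due 66, tardiness 0
#101: 40→55, due 44, tardiness 11
#115: 55→73, due 35, tardiness 38
Sum = 0+0+4+0+11+38 = 53.
Difference = 76 − 53 = 23.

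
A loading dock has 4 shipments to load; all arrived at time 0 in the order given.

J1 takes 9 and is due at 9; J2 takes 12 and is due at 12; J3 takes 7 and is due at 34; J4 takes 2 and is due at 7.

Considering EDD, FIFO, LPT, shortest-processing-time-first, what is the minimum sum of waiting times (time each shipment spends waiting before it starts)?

29

EDD (increasing due date): J4 J1 J2 J3.
J4: waits 0, runs 0→2
J1: waits 2, runs 2→11
J2: waits 11, runs 11→23
J3: waits 23, runs 23→30
Sum = 0+2+11+23 = 36.
FIFO (arrival order): J1 J2 J3 J4.
J1: waits 0, runs 0→9
J2: waits 9, runs 9→21
J3: waits 21, runs 21→28
J4: waits 28, runs 28→30
Sum = 0+9+21+28 = 58.
LPT (decreasing processing time): J2 J1 J3 J4.
J2: waits 0, runs 0→12
J1: waits 12, runs 12→21
J3: waits 21, runs 21→28
J4: waits 28, runs 28→30
Sum = 0+12+21+28 = 61.
SPT (increasing processing time): J4 J3 J1 J2.
J4: waits 0, runs 0→2
J3: waits 2, runs 2→9
J1: waits 9, runs 9→18
J2: waits 18, runs 18→30
Sum = 0+2+9+18 = 29.
EDD 36, FIFO 58, LPT 61, SPT 29 → minimum 29.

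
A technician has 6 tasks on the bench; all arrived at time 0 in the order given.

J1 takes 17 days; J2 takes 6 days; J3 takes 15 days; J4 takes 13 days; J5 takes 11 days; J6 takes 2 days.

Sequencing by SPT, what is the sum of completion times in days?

SPT (increasing processing time): J6 J2 J5 J4 J3 J1.
J6: 0→2
J2: 2→8
J5: 8→19
J4: 19→32
J3: 32→47
J1: 47→64
Sum = 2+8+19+32+47+64 = 172.

172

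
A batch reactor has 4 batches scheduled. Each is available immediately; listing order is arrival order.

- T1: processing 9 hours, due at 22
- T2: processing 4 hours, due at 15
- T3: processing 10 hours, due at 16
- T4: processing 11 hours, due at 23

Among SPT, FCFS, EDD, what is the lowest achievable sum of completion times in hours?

74

SPT (increasing processing time): T2 T1 T3 T4.
T2: 0→4
T1: 4→13
T3: 13→23
T4: 23→34
Sum = 4+13+23+34 = 74.
FIFO (arrival order): T1 T2 T3 T4.
T1: 0→9
T2: 9→13
T3: 13→23
T4: 23→34
Sum = 9+13+23+34 = 79.
EDD (increasing due date): T2 T3 T1 T4.
T2: 0→4
T3: 4→14
T1: 14→23
T4: 23→34
Sum = 4+14+23+34 = 75.
SPT 74, FIFO 79, EDD 75 → minimum 74.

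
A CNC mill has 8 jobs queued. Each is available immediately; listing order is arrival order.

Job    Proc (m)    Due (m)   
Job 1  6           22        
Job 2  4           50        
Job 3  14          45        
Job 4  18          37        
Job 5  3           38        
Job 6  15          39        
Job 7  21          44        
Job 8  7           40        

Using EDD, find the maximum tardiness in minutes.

39

EDD (increasing due date): Job 1 Job 4 Job 5 Job 6 Job 8 Job 7 Job 3 Job 2.
Job 1: 0→6, due 22, tardiness 0
Job 4: 6→24, due 37, tardiness 0
Job 5: 24→27, due 38, tardiness 0
Job 6: 27→42, due 39, tardiness 3
Job 8: 42→49, due 40, tardiness 9
Job 7: 49→70, due 44, tardiness 26
Job 3: 70→84, due 45, tardiness 39
Job 2: 84→88, due 50, tardiness 38
Maximum = 39.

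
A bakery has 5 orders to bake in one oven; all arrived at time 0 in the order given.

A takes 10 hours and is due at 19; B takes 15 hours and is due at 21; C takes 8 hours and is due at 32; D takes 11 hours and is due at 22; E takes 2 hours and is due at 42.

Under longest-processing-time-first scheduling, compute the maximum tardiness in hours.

LPT (decreasing processing time): B D A C E.
B: 0→15, due 21, tardiness 0
D: 15→26, due 22, tardiness 4
A: 26→36, due 19, tardiness 17
C: 36→44, due 32, tardiness 12
E: 44→46, due 42, tardiness 4
Maximum = 17.

17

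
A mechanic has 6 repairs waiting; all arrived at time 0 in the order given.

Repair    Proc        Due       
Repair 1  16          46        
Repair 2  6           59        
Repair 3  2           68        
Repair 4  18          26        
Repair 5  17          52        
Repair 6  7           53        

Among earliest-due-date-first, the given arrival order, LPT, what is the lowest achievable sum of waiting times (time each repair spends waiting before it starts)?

163

EDD (increasing due date): Repair 4 Repair 1 Repair 5 Repair 6 Repair 2 Repair 3.
Repair 4: waits 0, runs 0→18
Repair 1: waits 18, runs 18→34
Repair 5: waits 34, runs 34→51
Repair 6: waits 51, runs 51→58
Repair 2: waits 58, runs 58→64
Repair 3: waits 64, runs 64→66
Sum = 0+18+34+51+58+64 = 225.
FIFO (arrival order): Repair 1 Repair 2 Repair 3 Repair 4 Repair 5 Repair 6.
Repair 1: waits 0, runs 0→16
Repair 2: waits 16, runs 16→22
Repair 3: waits 22, runs 22→24
Repair 4: waits 24, runs 24→42
Repair 5: waits 42, runs 42→59
Repair 6: waits 59, runs 59→66
Sum = 0+16+22+24+42+59 = 163.
LPT (decreasing processing time): Repair 4 Repair 5 Repair 1 Repair 6 Repair 2 Repair 3.
Repair 4: waits 0, runs 0→18
Repair 5: waits 18, runs 18→35
Repair 1: waits 35, runs 35→51
Repair 6: waits 51, runs 51→58
Repair 2: waits 58, runs 58→64
Repair 3: waits 64, runs 64→66
Sum = 0+18+35+51+58+64 = 226.
EDD 225, FIFO 163, LPT 226 → minimum 163.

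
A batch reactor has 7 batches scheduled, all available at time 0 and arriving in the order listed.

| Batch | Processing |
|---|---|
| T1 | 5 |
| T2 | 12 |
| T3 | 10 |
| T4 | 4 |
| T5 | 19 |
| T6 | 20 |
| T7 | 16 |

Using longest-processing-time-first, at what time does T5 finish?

39

LPT (decreasing processing time): T6 T5 T7 T2 T3 T1 T4.
T6: 0→20
T5: 20→39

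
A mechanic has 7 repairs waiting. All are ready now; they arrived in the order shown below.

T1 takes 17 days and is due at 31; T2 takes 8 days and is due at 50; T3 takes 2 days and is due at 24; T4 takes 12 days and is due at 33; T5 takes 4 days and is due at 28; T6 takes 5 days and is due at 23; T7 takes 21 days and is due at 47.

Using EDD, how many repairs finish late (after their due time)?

3

EDD (increasing due date): T6 T3 T5 T1 T4 T7 T2.
T6: 0→5, due 23, tardiness 0
T3: 5→7, due 24, tardiness 0
T5: 7→11, due 28, tardiness 0
T1: 11→28, due 31, tardiness 0
T4: 28→40, due 33, tardiness 7
T7: 40→61, due 47, tardiness 14
T2: 61→69, due 50, tardiness 19
Late repairs: 3.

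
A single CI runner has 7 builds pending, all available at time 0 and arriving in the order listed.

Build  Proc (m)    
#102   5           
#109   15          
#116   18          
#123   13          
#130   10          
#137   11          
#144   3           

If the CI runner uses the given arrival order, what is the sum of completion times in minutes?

FIFO (arrival order): #102 #109 #116 #123 #130 #137 #144.
#102: 0→5
#109: 5→20
#116: 20→38
#123: 38→51
#130: 51→61
#137: 61→72
#144: 72→75
Sum = 5+20+38+51+61+72+75 = 322.

322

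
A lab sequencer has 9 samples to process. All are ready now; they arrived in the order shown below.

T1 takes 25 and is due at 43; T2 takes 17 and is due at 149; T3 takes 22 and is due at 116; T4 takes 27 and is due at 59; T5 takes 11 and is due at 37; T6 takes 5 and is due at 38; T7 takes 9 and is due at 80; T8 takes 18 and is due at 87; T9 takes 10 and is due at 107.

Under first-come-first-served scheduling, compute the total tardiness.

FIFO (arrival order): T1 T2 T3 T4 T5 T6 T7 T8 T9.
T1: 0→25, due 43, tardiness 0
T2: 25→42, due 149, tardiness 0
T3: 42→64, due 116, tardiness 0
T4: 64→91, due 59, tardiness 32
T5: 91→102, due 37, tardiness 65
T6: 102→107, due 38, tardiness 69
T7: 107→116, due 80, tardiness 36
T8: 116→134, due 87, tardiness 47
T9: 134→144, due 107, tardiness 37
Sum = 0+0+0+32+65+69+36+47+37 = 286.

286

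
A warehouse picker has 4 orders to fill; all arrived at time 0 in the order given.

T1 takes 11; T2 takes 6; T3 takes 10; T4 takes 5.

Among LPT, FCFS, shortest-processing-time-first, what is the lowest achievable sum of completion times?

69

LPT (decreasing processing time): T1 T3 T2 T4.
T1: 0→11
T3: 11→21
T2: 21→27
T4: 27→32
Sum = 11+21+27+32 = 91.
FIFO (arrival order): T1 T2 T3 T4.
T1: 0→11
T2: 11→17
T3: 17→27
T4: 27→32
Sum = 11+17+27+32 = 87.
SPT (increasing processing time): T4 T2 T3 T1.
T4: 0→5
T2: 5→11
T3: 11→21
T1: 21→32
Sum = 5+11+21+32 = 69.
LPT 91, FIFO 87, SPT 69 → minimum 69.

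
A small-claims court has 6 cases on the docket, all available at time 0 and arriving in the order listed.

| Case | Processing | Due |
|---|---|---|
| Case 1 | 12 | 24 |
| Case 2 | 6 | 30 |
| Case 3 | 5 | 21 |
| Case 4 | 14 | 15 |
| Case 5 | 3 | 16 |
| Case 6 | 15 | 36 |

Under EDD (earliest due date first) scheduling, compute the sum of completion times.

182

EDD (increasing due date): Case 4 Case 5 Case 3 Case 1 Case 2 Case 6.
Case 4: 0→14
Case 5: 14→17
Case 3: 17→22
Case 1: 22→34
Case 2: 34→40
Case 6: 40→55
Sum = 14+17+22+34+40+55 = 182.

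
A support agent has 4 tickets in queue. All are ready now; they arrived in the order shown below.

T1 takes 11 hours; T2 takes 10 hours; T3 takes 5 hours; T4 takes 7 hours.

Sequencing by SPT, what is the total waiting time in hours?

SPT (increasing processing time): T3 T4 T2 T1.
T3: waits 0, runs 0→5
T4: waits 5, runs 5→12
T2: waits 12, runs 12→22
T1: waits 22, runs 22→33
Sum = 0+5+12+22 = 39.

39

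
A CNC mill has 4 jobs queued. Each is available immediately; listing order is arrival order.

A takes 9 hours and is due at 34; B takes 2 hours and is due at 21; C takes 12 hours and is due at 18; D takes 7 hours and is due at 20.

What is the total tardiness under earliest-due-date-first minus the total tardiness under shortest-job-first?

-12

EDD (increasing due date): C D B A.
C: 0→12, due 18, tardiness 0
D: 12→19, due 20, tardiness 0
B: 19→21, due 21, tardiness 0
A: 21→30, due 34, tardiness 0
Sum = 0+0+0+0 = 0.
SPT (increasing processing time): B D A C.
B: 0→2, due 21, tardiness 0
D: 2→9, due 20, tardiness 0
A: 9→18, due 34, tardiness 0
C: 18→30, due 18, tardiness 12
Sum = 0+0+0+12 = 12.
Difference = 0 − 12 = -12.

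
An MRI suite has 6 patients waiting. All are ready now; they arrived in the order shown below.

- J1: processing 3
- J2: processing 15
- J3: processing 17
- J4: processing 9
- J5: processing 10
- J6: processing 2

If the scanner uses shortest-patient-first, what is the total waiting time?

84

SPT (increasing processing time): J6 J1 J4 J5 J2 J3.
J6: waits 0, runs 0→2
J1: waits 2, runs 2→5
J4: waits 5, runs 5→14
J5: waits 14, runs 14→24
J2: waits 24, runs 24→39
J3: waits 39, runs 39→56
Sum = 0+2+5+14+24+39 = 84.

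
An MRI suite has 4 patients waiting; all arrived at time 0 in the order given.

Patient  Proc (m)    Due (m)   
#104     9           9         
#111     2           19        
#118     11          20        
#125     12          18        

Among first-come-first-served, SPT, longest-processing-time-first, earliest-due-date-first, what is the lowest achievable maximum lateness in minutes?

14

FIFO (arrival order): #104 #111 #118 #125.
#104: 0→9, due 9, lateness 0
#111: 9→11, due 19, lateness -8
#118: 11→22, due 20, lateness 2
#125: 22→34, due 18, lateness 16
Maximum = 16.
SPT (increasing processing time): #111 #104 #118 #125.
#111: 0→2, due 19, lateness -17
#104: 2→11, due 9, lateness 2
#118: 11→22, due 20, lateness 2
#125: 22→34, due 18, lateness 16
Maximum = 16.
LPT (decreasing processing time): #125 #118 #104 #111.
#125: 0→12, due 18, lateness -6
#118: 12→23, due 20, lateness 3
#104: 23→32, due 9, lateness 23
#111: 32→34, due 19, lateness 15
Maximum = 23.
EDD (increasing due date): #104 #125 #111 #118.
#104: 0→9, due 9, lateness 0
#125: 9→21, due 18, lateness 3
#111: 21→23, due 19, lateness 4
#118: 23→34, due 20, lateness 14
Maximum = 14.
FIFO 16, SPT 16, LPT 23, EDD 14 → minimum 14.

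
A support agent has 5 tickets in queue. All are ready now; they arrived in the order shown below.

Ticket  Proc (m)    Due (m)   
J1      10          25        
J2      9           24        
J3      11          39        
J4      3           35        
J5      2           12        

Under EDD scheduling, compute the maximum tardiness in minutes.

EDD (increasing due date): J5 J2 J1 J4 J3.
J5: 0→2, due 12, tardiness 0
J2: 2→11, due 24, tardiness 0
J1: 11→21, due 25, tardiness 0
J4: 21→24, due 35, tardiness 0
J3: 24→35, due 39, tardiness 0
Maximum = 0.

0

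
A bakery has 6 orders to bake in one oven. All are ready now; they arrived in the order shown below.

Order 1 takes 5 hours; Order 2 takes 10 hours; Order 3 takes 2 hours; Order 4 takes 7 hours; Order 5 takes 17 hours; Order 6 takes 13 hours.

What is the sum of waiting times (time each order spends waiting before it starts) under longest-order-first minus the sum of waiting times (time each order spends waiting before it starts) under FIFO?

LPT (decreasing processing time): Order 5 Order 6 Order 2 Order 4 Order 1 Order 3.
Order 5: waits 0, runs 0→17
Order 6: waits 17, runs 17→30
Order 2: waits 30, runs 30→40
Order 4: waits 40, runs 40→47
Order 1: waits 47, runs 47→52
Order 3: waits 52, runs 52→54
Sum = 0+17+30+40+47+52 = 186.
FIFO (arrival order): Order 1 Order 2 Order 3 Order 4 Order 5 Order 6.
Order 1: waits 0, runs 0→5
Order 2: waits 5, runs 5→15
Order 3: waits 15, runs 15→17
Order 4: waits 17, runs 17→24
Order 5: waits 24, runs 24→41
Order 6: waits 41, runs 41→54
Sum = 0+5+15+17+24+41 = 102.
Difference = 186 − 102 = 84.

84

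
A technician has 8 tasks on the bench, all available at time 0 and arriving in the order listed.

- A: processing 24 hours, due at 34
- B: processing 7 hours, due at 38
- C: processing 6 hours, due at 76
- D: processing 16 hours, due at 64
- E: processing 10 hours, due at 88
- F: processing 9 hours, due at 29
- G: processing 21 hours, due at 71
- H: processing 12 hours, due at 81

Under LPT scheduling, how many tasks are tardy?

3

LPT (decreasing processing time): A G D H E F B C.
A: 0→24, due 34, tardiness 0
G: 24→45, due 71, tardiness 0
D: 45→61, due 64, tardiness 0
H: 61→73, due 81, tardiness 0
E: 73→83, due 88, tardiness 0
F: 83→92, due 29, tardiness 63
B: 92→99, due 38, tardiness 61
C: 99→105, due 76, tardiness 29
Late tasks: 3.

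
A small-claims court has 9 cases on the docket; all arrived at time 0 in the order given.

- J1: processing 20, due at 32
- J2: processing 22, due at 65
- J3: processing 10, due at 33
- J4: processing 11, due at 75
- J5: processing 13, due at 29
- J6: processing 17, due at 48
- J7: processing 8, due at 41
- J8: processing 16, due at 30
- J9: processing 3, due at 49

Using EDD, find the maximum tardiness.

EDD (increasing due date): J5 J8 J1 J3 J7 J6 J9 J2 J4.
J5: 0→13, due 29, tardiness 0
J8: 13→29, due 30, tardiness 0
J1: 29→49, due 32, tardiness 17
J3: 49→59, due 33, tardiness 26
J7: 59→67, due 41, tardiness 26
J6: 67→84, due 48, tardiness 36
J9: 84→87, due 49, tardiness 38
J2: 87→109, due 65, tardiness 44
J4: 109→120, due 75, tardiness 45
Maximum = 45.

45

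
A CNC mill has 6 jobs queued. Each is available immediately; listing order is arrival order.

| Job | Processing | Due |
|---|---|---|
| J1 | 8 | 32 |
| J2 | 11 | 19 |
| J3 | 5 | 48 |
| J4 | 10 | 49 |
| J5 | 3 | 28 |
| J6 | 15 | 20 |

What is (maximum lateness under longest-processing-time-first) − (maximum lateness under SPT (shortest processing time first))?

LPT (decreasing processing time): J6 J2 J4 J1 J3 J5.
J6: 0→15, due 20, lateness -5
J2: 15→26, due 19, lateness 7
J4: 26→36, due 49, lateness -13
J1: 36→44, due 32, lateness 12
J3: 44→49, due 48, lateness 1
J5: 49→52, due 28, lateness 24
Maximum = 24.
SPT (increasing processing time): J5 J3 J1 J4 J2 J6.
J5: 0→3, due 28, lateness -25
J3: 3→8, due 48, lateness -40
J1: 8→16, due 32, lateness -16
J4: 16→26, due 49, lateness -23
J2: 26→37, due 19, lateness 18
J6: 37→52, due 20, lateness 32
Maximum = 32.
Difference = 24 − 32 = -8.

-8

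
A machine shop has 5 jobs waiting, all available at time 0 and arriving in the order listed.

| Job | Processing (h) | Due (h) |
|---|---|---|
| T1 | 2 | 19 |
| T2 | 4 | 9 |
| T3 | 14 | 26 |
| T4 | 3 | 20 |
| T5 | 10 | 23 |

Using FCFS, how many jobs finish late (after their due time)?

FIFO (arrival order): T1 T2 T3 T4 T5.
T1: 0→2, due 19, tardiness 0
T2: 2→6, due 9, tardiness 0
T3: 6→20, due 26, tardiness 0
T4: 20→23, due 20, tardiness 3
T5: 23→33, due 23, tardiness 10
Late jobs: 2.

2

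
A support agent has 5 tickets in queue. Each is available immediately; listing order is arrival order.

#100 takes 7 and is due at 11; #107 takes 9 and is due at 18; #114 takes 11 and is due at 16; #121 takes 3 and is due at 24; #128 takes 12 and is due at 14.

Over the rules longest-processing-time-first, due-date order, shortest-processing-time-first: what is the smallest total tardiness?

43

LPT (decreasing processing time): #128 #114 #107 #100 #121.
#128: 0→12, due 14, tardiness 0
#114: 12→23, due 16, tardiness 7
#107: 23→32, due 18, tardiness 14
#100: 32→39, due 11, tardiness 28
#121: 39→42, due 24, tardiness 18
Sum = 0+7+14+28+18 = 67.
EDD (increasing due date): #100 #128 #114 #107 #121.
#100: 0→7, due 11, tardiness 0
#128: 7→19, due 14, tardiness 5
#114: 19→30, due 16, tardiness 14
#107: 30→39, due 18, tardiness 21
#121: 39→42, due 24, tardiness 18
Sum = 0+5+14+21+18 = 58.
SPT (increasing processing time): #121 #100 #107 #114 #128.
#121: 0→3, due 24, tardiness 0
#100: 3→10, due 11, tardiness 0
#107: 10→19, due 18, tardiness 1
#114: 19→30, due 16, tardiness 14
#128: 30→42, due 14, tardiness 28
Sum = 0+0+1+14+28 = 43.
LPT 67, EDD 58, SPT 43 → minimum 43.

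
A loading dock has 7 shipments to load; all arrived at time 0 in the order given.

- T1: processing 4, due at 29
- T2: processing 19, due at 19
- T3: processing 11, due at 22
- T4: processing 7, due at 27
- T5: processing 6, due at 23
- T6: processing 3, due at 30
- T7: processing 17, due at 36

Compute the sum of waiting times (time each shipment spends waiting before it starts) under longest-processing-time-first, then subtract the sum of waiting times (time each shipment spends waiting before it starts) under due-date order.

LPT (decreasing processing time): T2 T7 T3 T4 T5 T1 T6.
T2: waits 0, runs 0→19
T7: waits 19, runs 19→36
T3: waits 36, runs 36→47
T4: waits 47, runs 47→54
T5: waits 54, runs 54→60
T1: waits 60, runs 60→64
T6: waits 64, runs 64→67
Sum = 0+19+36+47+54+60+64 = 280.
EDD (increasing due date): T2 T3 T5 T4 T1 T6 T7.
T2: waits 0, runs 0→19
T3: waits 19, runs 19→30
T5: waits 30, runs 30→36
T4: waits 36, runs 36→43
T1: waits 43, runs 43→47
T6: waits 47, runs 47→50
T7: waits 50, runs 50→67
Sum = 0+19+30+36+43+47+50 = 225.
Difference = 280 − 225 = 55.

55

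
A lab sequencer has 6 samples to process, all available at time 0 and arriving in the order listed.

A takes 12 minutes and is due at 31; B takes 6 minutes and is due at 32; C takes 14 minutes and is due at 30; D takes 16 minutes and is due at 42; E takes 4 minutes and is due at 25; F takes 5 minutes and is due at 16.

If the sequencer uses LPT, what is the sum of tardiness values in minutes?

96

LPT (decreasing processing time): D C A B F E.
D: 0→16, due 42, tardiness 0
C: 16→30, due 30, tardiness 0
A: 30→42, due 31, tardiness 11
B: 42→48, due 32, tardiness 16
F: 48→53, due 16, tardiness 37
E: 53→57, due 25, tardiness 32
Sum = 0+0+11+16+37+32 = 96.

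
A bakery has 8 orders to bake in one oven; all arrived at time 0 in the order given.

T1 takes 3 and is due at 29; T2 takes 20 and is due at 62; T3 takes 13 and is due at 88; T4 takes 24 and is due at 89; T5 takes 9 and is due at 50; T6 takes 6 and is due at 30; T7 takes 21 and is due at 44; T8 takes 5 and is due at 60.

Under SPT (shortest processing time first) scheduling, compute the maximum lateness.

SPT (increasing processing time): T1 T8 T6 T5 T3 T2 T7 T4.
T1: 0→3, due 29, lateness -26
T8: 3→8, due 60, lateness -52
T6: 8→14, due 30, lateness -16
T5: 14→23, due 50, lateness -27
T3: 23→36, due 88, lateness -52
T2: 36→56, due 62, lateness -6
T7: 56→77, due 44, lateness 33
T4: 77→101, due 89, lateness 12
Maximum = 33.

33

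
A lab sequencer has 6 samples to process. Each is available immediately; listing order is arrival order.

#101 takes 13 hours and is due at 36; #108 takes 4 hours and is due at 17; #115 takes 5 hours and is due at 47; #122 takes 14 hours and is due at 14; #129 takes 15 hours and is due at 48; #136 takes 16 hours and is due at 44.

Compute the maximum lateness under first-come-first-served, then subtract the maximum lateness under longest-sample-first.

FIFO (arrival order): #101 #108 #115 #122 #129 #136.
#101: 0→13, due 36, lateness -23
#108: 13→17, due 17, lateness 0
#115: 17→22, due 47, lateness -25
#122: 22→36, due 14, lateness 22
#129: 36→51, due 48, lateness 3
#136: 51→67, due 44, lateness 23
Maximum = 23.
LPT (decreasing processing time): #136 #129 #122 #101 #115 #108.
#136: 0→16, due 44, lateness -28
#129: 16→31, due 48, lateness -17
#122: 31→45, due 14, lateness 31
#101: 45→58, due 36, lateness 22
#115: 58→63, due 47, lateness 16
#108: 63→67, due 17, lateness 50
Maximum = 50.
Difference = 23 − 50 = -27.

-27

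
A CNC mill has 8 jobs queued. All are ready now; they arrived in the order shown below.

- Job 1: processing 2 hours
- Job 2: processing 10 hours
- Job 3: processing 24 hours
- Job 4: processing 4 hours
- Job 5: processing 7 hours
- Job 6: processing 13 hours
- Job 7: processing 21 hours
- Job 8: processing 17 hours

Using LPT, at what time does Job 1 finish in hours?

LPT (decreasing processing time): Job 3 Job 7 Job 8 Job 6 Job 2 Job 5 Job 4 Job 1.
Job 3: 0→24
Job 7: 24→45
Job 8: 45→62
Job 6: 62→75
Job 2: 75→85
Job 5: 85→92
Job 4: 92→96
Job 1: 96→98

98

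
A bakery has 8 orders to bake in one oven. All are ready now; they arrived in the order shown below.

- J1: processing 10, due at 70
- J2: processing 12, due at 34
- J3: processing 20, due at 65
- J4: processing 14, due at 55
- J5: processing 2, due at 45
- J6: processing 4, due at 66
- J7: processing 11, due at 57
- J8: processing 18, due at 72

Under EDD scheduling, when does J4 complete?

EDD (increasing due date): J2 J5 J4 J7 J3 J6 J1 J8.
J2: 0→12
J5: 12→14
J4: 14→28

28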